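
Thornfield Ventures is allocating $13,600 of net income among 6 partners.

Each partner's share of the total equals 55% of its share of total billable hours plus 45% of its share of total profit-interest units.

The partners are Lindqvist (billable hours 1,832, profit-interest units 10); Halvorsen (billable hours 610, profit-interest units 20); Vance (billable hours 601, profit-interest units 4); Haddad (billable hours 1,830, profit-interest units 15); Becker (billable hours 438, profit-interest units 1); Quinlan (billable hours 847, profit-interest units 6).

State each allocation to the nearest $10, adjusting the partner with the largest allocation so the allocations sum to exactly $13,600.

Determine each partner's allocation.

Lindqvist: $3,320; Halvorsen: $2,930; Vance: $1,170; Haddad: $3,860; Becker: $640; Quinlan: $1,680

Billable hours total 6,158; profit-interest units total 56.
Combined weights (55% billable hours + 45% profit-interest units): Lindqvist 0.2440; Halvorsen 0.2152; Vance 0.0858; Haddad 0.2840; Becker 0.0472; Quinlan 0.1239.
Raw shares: Lindqvist 3,318.15; Halvorsen 2,926.67; Vance 1,167.17; Haddad 3,862.15; Becker 641.32; Quinlan 1,684.55.
At nearest $10: Lindqvist $3,320; Halvorsen $2,930; Vance $1,170; Haddad $3,860; Becker $640; Quinlan $1,680. Sum = $13,600.
No rounding difference to absorb.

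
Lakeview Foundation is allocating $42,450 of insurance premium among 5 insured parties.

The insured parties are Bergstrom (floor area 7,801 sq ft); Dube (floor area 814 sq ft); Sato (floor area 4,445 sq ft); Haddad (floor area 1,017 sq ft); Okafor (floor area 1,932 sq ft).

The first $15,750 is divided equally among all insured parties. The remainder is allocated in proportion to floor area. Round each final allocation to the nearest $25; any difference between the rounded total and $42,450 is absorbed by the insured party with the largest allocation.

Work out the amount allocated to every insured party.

$15,750 shared equally gives $3,150 per insured party.
Remainder $26,700 by floor area (total 16,009): Bergstrom 13,010.60 → $13,000; Dube 1,357.60 → $1,350; Sato 7,413.42 → $7,425; Haddad 1,696.16 → $1,700; Okafor 3,222.21 → $3,225.
Totals: Bergstrom $3,150 + $13,000 = $16,150; Dube $3,150 + $1,350 = $4,500; Sato $3,150 + $7,425 = $10,575; Haddad $3,150 + $1,700 = $4,850; Okafor $3,150 + $3,225 = $6,375.

Bergstrom: $16,150 | Dube: $4,500 | Sato: $10,575 | Haddad: $4,850 | Okafor: $6,375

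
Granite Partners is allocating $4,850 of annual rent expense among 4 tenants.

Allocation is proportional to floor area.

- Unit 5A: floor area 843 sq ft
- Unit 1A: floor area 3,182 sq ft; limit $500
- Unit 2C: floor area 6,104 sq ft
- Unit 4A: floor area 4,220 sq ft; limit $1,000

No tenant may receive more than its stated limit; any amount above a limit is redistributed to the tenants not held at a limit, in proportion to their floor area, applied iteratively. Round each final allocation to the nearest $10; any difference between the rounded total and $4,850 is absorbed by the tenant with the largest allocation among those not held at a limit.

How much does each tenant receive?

Unit 5A: $410 · Unit 1A: $500 · Unit 2C: $2,940 · Unit 4A: $1,000

Floor area total: 14,349.
Unconstrained shares: Unit 5A 284.94; Unit 1A 1,075.52; Unit 2C 2,063.17; Unit 4A 1,426.37.
Held at cap: Unit 1A ($500), Unit 4A ($1,000); balance $3,350 reallocated over remaining floor area 6,947.
Redistributed shares: Unit 5A 406.51 → $410; Unit 2C 2,943.49 → $2,940.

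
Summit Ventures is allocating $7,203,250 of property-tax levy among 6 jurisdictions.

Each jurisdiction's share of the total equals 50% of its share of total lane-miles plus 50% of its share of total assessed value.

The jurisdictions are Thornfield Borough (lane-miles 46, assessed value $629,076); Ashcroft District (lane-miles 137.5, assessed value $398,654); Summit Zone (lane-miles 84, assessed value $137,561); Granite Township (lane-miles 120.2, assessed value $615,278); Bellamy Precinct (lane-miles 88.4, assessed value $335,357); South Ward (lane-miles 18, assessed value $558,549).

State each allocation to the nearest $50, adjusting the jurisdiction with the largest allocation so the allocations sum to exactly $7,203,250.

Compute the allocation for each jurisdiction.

Totals — lane-miles 494.1, assessed value 2,674,475.
Blended shares (50% lane-miles + 50% assessed value): Thornfield Borough 0.1642; Ashcroft District 0.2137; Summit Zone 0.1107; Granite Township 0.2367; Bellamy Precinct 0.1522; South Ward 0.1226.
Proportional shares: Thornfield Borough 1,182,461.48; Ashcroft District 1,539,127.56; Summit Zone 797,546.86; Granite Township 1,704,743.52; Bellamy Precinct 1,095,984.80; South Ward 883,385.78.
After rounding ($50): Thornfield Borough $1,182,450; Ashcroft District $1,539,150; Summit Zone $797,550; Granite Township $1,704,750; Bellamy Precinct $1,096,000; South Ward $883,400. Sum = $7,203,300.
Difference $7,203,250 − $7,203,300 = −$50 applied to largest allocation (Granite Township): Granite Township becomes $1,704,700.

Thornfield Borough: $1,182,450 | Ashcroft District: $1,539,150 | Summit Zone: $797,550 | Granite Township: $1,704,700 | Bellamy Precinct: $1,096,000 | South Ward: $883,400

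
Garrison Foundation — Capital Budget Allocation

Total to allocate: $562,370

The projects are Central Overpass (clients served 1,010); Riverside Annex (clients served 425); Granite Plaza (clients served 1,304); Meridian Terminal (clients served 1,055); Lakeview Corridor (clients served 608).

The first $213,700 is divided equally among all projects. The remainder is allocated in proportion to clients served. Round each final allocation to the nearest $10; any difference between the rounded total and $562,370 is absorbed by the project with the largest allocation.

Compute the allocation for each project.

First tranche $213,700 split equally: $42,740 each.
Remainder $348,670 by clients served (total 4,402): Central Overpass 79,999.25 → $80,000; Riverside Annex 33,663.05 → $33,660; Granite Plaza 103,286.16 → $103,290; Meridian Terminal 83,563.57 → $83,560; Lakeview Corridor 48,157.96 → $48,160.
Totals: Central Overpass $42,740 + $80,000 = $122,740; Riverside Annex $42,740 + $33,660 = $76,400; Granite Plaza $42,740 + $103,290 = $146,030; Meridian Terminal $42,740 + $83,560 = $126,300; Lakeview Corridor $42,740 + $48,160 = $90,900.

Central Overpass: $122,740 · Riverside Annex: $76,400 · Granite Plaza: $146,030 · Meridian Terminal: $126,300 · Lakeview Corridor: $90,900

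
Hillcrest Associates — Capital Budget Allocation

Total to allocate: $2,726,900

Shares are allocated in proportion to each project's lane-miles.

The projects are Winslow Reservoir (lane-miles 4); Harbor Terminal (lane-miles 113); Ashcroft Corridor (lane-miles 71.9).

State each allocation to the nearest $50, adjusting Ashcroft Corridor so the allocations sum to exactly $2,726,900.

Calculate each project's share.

Winslow Reservoir: $57,750 · Harbor Terminal: $1,631,250 · Ashcroft Corridor: $1,037,900

Combined lane-miles = 188.9.
Raw shares: Winslow Reservoir 4/188.9 × $2,726,900 = 57,742.72; Harbor Terminal 113/188.9 × $2,726,900 = 1,631,231.87; Ashcroft Corridor 71.9/188.9 × $2,726,900 = 1,037,925.41.
Rounded to nearest $50: Winslow Reservoir $57,750; Harbor Terminal $1,631,250; Ashcroft Corridor $1,037,950. Sum = $2,726,950.
Difference $2,726,900 − $2,726,950 = −$50 applied to Ashcroft Corridor: Ashcroft Corridor becomes $1,037,900.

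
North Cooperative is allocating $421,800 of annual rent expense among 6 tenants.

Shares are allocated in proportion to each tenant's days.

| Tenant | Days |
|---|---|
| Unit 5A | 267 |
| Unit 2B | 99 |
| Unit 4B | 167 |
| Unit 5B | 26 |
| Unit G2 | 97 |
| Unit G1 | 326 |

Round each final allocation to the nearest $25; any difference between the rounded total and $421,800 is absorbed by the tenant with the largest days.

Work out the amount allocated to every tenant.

Unit 5A: $114,675 | Unit 2B: $42,525 | Unit 4B: $71,725 | Unit 5B: $11,175 | Unit G2: $41,675 | Unit G1: $140,025

Days total: 267 + 99 + 167 + 26 + 97 + 326 = 982.
Pro-rata amounts: Unit 5A 114,684.93; Unit 2B 42,523.63; Unit 4B 71,731.77; Unit 5B 11,167.82; Unit G2 41,664.56; Unit G1 140,027.29.
At nearest $25: Unit 5A $114,675; Unit 2B $42,525; Unit 4B $71,725; Unit 5B $11,175; Unit G2 $41,675; Unit G1 $140,025. Sum = $421,800.
Sum already equals the total — no adjustment.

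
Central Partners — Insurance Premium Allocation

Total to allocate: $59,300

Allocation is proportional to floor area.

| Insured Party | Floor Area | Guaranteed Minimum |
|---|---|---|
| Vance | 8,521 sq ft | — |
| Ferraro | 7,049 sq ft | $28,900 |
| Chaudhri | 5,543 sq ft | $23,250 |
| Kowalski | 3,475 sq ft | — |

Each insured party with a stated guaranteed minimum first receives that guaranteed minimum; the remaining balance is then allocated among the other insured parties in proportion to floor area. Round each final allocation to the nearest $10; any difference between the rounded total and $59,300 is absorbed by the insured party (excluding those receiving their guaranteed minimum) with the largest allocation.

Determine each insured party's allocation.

Fund the minimums — Ferraro $28,900; Chaudhri $23,250. Balance $7,150.
Balance split over remaining floor area 11,996: Vance 5,078.79 → $5,080; Kowalski 2,071.21 → $2,070.

Vance: $5,080 | Ferraro: $28,900 | Chaudhri: $23,250 | Kowalski: $2,070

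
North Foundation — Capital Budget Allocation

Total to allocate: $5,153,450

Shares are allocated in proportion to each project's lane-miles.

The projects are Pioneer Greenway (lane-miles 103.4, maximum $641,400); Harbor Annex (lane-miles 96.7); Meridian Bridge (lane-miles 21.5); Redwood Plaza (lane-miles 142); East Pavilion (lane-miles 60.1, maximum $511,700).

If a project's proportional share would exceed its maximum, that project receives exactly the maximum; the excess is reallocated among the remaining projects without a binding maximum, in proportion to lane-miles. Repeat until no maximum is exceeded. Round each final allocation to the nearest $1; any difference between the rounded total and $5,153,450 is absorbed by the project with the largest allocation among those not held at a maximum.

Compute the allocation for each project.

Pioneer Greenway: $641,400; Harbor Annex: $1,486,679; Meridian Bridge: $330,544; Redwood Plaza: $2,183,127; East Pavilion: $511,700

Total lane-miles = 423.7.
Unconstrained shares: Pioneer Greenway 1,257,651.00; Harbor Annex 1,176,159.11; Meridian Bridge 261,503.84; Redwood Plaza 1,727,141.61; East Pavilion 730,994.44.
Held at cap: Pioneer Greenway ($641,400), East Pavilion ($511,700); residual $4,000,350 reallocated over remaining lane-miles 260.2.
Remaining shares: Harbor Annex 1,486,678.88 → $1,486,679; Meridian Bridge 330,543.91 → $330,544; Redwood Plaza 2,183,127.21 → $2,183,127.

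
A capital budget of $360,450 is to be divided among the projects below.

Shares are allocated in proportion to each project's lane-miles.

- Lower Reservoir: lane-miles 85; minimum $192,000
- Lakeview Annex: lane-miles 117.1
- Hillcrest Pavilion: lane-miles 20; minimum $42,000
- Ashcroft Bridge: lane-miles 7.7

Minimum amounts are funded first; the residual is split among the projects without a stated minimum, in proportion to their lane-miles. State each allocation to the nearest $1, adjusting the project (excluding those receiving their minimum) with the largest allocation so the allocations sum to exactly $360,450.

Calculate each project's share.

Guaranteed amounts: Lower Reservoir $192,000; Hillcrest Pavilion $42,000. Residual $126,450.
Residual split over remaining lane-miles 124.8: Lakeview Annex 118,648.20 → $118,648; Ashcroft Bridge 7,801.80 → $7,802.

Lower Reservoir: $192,000 | Lakeview Annex: $118,648 | Hillcrest Pavilion: $42,000 | Ashcroft Bridge: $7,802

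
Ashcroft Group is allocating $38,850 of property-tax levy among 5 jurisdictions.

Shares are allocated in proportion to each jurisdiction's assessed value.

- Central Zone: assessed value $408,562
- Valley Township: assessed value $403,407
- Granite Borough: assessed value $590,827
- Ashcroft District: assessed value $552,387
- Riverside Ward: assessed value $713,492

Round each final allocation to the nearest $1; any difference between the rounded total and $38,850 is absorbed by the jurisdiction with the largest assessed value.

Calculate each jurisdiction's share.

Central Zone: $5,948 | Valley Township: $5,873 | Granite Borough: $8,601 | Ashcroft District: $8,042 | Riverside Ward: $10,386

Combined assessed value = 408,562 + 403,407 + 590,827 + 552,387 + 713,492 = 2,668,675.
Raw shares: Central Zone 5,947.76; Valley Township 5,872.71; Granite Borough 8,601.13; Ashcroft District 8,041.53; Riverside Ward 10,386.86.
Rounded to nearest $1: Central Zone $5,948; Valley Township $5,873; Granite Borough $8,601; Ashcroft District $8,042; Riverside Ward $10,387. Sum = $38,851.
Difference $38,850 − $38,851 = −$1 applied to largest assessed value (Riverside Ward): Riverside Ward becomes $10,386.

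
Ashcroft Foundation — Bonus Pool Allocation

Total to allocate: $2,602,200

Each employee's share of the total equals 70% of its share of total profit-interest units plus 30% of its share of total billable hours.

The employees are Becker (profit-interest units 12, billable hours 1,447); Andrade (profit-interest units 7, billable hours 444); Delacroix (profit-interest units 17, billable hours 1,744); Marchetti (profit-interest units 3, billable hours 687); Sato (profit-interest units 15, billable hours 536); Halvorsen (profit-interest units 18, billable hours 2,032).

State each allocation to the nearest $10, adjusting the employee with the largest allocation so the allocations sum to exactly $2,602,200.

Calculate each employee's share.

Becker: $467,540 | Andrade: $227,400 | Delacroix: $627,690 | Marchetti: $153,740 | Sato: $440,220 | Halvorsen: $685,610

Totals — profit-interest units 72, billable hours 6,890.
Blended shares (70% profit-interest units + 30% billable hours): Becker 0.1797; Andrade 0.0874; Delacroix 0.2412; Marchetti 0.0591; Sato 0.1692; Halvorsen 0.2635.
Proportional shares: Becker 467,539.93; Andrade 227,400.85; Delacroix 627,686.86; Marchetti 153,736.89; Sato 440,218.09; Halvorsen 685,617.38.
Rounded to nearest $10: Becker $467,540; Andrade $227,400; Delacroix $627,690; Marchetti $153,740; Sato $440,220; Halvorsen $685,620. Sum = $2,602,210.
Difference $2,602,200 − $2,602,210 = −$10 applied to largest allocation (Halvorsen): Halvorsen becomes $685,610.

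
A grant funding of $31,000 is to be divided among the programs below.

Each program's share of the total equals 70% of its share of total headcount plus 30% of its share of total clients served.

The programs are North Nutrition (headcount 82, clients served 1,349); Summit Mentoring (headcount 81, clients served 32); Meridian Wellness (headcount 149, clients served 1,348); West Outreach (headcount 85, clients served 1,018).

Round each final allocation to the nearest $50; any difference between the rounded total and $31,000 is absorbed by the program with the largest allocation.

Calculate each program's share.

North Nutrition: $7,850 | Summit Mentoring: $4,500 | Meridian Wellness: $11,500 | West Outreach: $7,150

Totals — headcount 397, clients served 3,747.
Composite weights (70% headcount + 30% clients served): North Nutrition 0.2526; Summit Mentoring 0.1454; Meridian Wellness 0.3706; West Outreach 0.2314.
Raw shares: North Nutrition 7,830.31; Summit Mentoring 4,506.88; Meridian Wellness 11,490.05; West Outreach 7,172.76.
At nearest $50: North Nutrition $7,850; Summit Mentoring $4,500; Meridian Wellness $11,500; West Outreach $7,150. Sum = $31,000.
Sum already equals the total — no adjustment.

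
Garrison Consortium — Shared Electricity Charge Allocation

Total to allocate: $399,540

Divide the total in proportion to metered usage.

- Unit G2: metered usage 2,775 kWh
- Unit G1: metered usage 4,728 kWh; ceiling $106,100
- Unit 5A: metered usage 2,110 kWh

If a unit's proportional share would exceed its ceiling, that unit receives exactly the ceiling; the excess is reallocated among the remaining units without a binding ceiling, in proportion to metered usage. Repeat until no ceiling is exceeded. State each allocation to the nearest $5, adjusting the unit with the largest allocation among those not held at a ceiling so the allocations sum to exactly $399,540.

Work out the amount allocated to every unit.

Unit G2: $166,695 | Unit G1: $106,100 | Unit 5A: $126,745

Total metered usage = 9,613.
Proportional shares (ignoring caps): Unit G2 115,335.85; Unit G1 196,507.35; Unit 5A 87,696.81.
Cap binds for Unit G1 ($106,100); residual $293,440 reallocated over remaining metered usage 4,885.
Remaining shares: Unit G2 166,693.14 → $166,695; Unit 5A 126,746.86 → $126,745.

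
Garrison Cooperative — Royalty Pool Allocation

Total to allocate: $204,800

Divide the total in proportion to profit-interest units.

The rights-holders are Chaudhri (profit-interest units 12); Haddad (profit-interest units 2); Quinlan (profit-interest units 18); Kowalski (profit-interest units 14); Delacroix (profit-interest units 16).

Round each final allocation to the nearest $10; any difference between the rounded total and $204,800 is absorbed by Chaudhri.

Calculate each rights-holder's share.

Profit-interest units total: 62.
Pro-rata amounts: Chaudhri 12/62 × $204,800 = 39,638.71; Haddad 2/62 × $204,800 = 6,606.45; Quinlan 18/62 × $204,800 = 59,458.06; Kowalski 14/62 × $204,800 = 46,245.16; Delacroix 16/62 × $204,800 = 52,851.61.
At nearest $10: Chaudhri $39,640; Haddad $6,610; Quinlan $59,460; Kowalski $46,250; Delacroix $52,850. Sum = $204,810.
Difference $204,800 − $204,810 = −$10 applied to Chaudhri: Chaudhri becomes $39,630.

Chaudhri: $39,630; Haddad: $6,610; Quinlan: $59,460; Kowalski: $46,250; Delacroix: $52,850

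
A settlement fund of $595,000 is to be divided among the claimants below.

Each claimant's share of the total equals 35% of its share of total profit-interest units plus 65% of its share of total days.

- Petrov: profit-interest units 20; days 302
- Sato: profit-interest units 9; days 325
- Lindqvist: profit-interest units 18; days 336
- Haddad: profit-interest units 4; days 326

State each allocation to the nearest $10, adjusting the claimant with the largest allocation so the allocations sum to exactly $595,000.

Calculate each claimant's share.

Petrov: $172,280; Sato: $134,260; Lindqvist: $174,310; Haddad: $114,150

Profit-interest units total 51; days total 1,289.
Blended shares (35% profit-interest units + 65% days): Petrov 0.2895; Sato 0.2257; Lindqvist 0.2930; Haddad 0.1918.
Pro-rata amounts: Petrov 172,278.38; Sato 134,262.61; Lindqvist 174,313.03; Haddad 114,145.98.
At nearest $10: Petrov $172,280; Sato $134,260; Lindqvist $174,310; Haddad $114,150. Sum = $595,000.
Sum already equals the total — no adjustment.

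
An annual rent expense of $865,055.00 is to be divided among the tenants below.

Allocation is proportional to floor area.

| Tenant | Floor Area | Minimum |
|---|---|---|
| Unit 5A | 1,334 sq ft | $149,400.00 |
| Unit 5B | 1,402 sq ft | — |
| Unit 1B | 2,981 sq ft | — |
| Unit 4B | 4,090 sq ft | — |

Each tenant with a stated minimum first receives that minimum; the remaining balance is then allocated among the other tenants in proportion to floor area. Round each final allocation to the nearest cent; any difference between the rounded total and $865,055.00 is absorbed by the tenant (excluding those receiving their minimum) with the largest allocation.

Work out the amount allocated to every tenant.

Unit 5A: $149,400.00 | Unit 5B: $118,417.13 | Unit 1B: $251,784.20 | Unit 4B: $345,453.67

Guaranteed amounts: Unit 5A $149,400.00. Balance $715,655.00.
Balance split over remaining floor area 8,473: Unit 5B 118,417.1262 → $118,417.13; Unit 1B 251,784.2034 → $251,784.20; Unit 4B 345,453.6705 → $345,453.67.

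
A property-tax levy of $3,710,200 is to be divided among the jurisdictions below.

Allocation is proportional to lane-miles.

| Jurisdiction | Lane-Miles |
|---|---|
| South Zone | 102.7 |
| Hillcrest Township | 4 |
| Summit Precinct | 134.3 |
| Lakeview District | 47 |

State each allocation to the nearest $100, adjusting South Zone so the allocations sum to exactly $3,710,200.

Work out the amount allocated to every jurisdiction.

South Zone: $1,323,100 | Hillcrest Township: $51,500 | Summit Precinct: $1,730,100 | Lakeview District: $605,500

Sum of lane-miles: 288.
Proportional shares: South Zone 102.7/288 × $3,710,200 = 1,323,047.01; Hillcrest Township 4/288 × $3,710,200 = 51,530.56; Summit Precinct 134.3/288 × $3,710,200 = 1,730,138.40; Lakeview District 47/288 × $3,710,200 = 605,484.03.
After rounding ($100): South Zone $1,323,000; Hillcrest Township $51,500; Summit Precinct $1,730,100; Lakeview District $605,500. Sum = $3,710,100.
Difference $3,710,200 − $3,710,100 = +$100 applied to South Zone: South Zone becomes $1,323,100.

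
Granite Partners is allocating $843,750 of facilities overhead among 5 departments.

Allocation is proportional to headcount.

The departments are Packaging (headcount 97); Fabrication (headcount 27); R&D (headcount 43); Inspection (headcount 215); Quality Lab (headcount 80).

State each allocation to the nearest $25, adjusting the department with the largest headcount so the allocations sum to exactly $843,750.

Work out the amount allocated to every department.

Packaging: $177,150; Fabrication: $49,300; R&D: $78,525; Inspection: $392,675; Quality Lab: $146,100

Sum of headcount: 97 + 27 + 43 + 215 + 80 = 462.
Raw shares: Packaging 177,150.97; Fabrication 49,310.06; R&D 78,530.84; Inspection 392,654.22; Quality Lab 146,103.90.
After rounding ($25): Packaging $177,150; Fabrication $49,300; R&D $78,525; Inspection $392,650; Quality Lab $146,100. Sum = $843,725.
Difference $843,750 − $843,725 = +$25 applied to largest headcount (Inspection): Inspection becomes $392,675.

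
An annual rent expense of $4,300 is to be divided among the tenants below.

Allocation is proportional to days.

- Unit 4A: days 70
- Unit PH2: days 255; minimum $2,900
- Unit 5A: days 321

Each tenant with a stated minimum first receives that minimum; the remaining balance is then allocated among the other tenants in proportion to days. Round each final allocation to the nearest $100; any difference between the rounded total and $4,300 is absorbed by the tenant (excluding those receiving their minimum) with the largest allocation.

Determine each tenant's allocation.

Minimums first: Unit PH2 $2,900. Remaining pool $1,400.
Remaining pool split over remaining days 391: Unit 4A 250.64 → $300; Unit 5A 1,149.36 → $1,100.

Unit 4A: $300; Unit PH2: $2,900; Unit 5A: $1,100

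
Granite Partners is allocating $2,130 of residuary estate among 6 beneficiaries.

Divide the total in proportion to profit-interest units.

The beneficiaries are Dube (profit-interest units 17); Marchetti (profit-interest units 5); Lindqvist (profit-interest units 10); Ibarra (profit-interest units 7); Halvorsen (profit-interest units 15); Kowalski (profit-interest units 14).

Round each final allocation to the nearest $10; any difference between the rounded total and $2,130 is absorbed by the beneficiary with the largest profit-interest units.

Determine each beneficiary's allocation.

Dube: $530 · Marchetti: $160 · Lindqvist: $310 · Ibarra: $220 · Halvorsen: $470 · Kowalski: $440

Total profit-interest units = 17 + 5 + 10 + 7 + 15 + 14 = 68.
Unrounded shares: Dube 532.50; Marchetti 156.62; Lindqvist 313.24; Ibarra 219.26; Halvorsen 469.85; Kowalski 438.53.
At nearest $10: Dube $530; Marchetti $160; Lindqvist $310; Ibarra $220; Halvorsen $470; Kowalski $440. Sum = $2,130.
Rounded total matches; no reconciliation needed.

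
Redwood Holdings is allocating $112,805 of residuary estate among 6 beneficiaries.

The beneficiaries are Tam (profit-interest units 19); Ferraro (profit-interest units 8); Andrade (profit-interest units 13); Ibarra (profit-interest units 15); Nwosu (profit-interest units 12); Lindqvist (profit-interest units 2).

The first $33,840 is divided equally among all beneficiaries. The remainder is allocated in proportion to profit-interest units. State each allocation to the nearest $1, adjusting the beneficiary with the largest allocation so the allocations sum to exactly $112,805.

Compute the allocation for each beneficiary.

Tam: $27,385; Ferraro: $14,795; Andrade: $20,517; Ibarra: $22,806; Nwosu: $19,373; Lindqvist: $7,929

First tranche $33,840 split equally: $5,640 each.
Remainder $78,965 by profit-interest units (total 69): Tam 21,743.99 → $21,744; Ferraro 9,155.36 → $9,155; Andrade 14,877.46 → $14,877; Ibarra 17,166.30 → $17,166; Nwosu 13,733.04 → $13,733; Lindqvist 2,288.84 → $2,289.
Rounding difference +$1 on remainder applied to Tam.
Totals: Tam $5,640 + $21,745 = $27,385; Ferraro $5,640 + $9,155 = $14,795; Andrade $5,640 + $14,877 = $20,517; Ibarra $5,640 + $17,166 = $22,806; Nwosu $5,640 + $13,733 = $19,373; Lindqvist $5,640 + $2,289 = $7,929.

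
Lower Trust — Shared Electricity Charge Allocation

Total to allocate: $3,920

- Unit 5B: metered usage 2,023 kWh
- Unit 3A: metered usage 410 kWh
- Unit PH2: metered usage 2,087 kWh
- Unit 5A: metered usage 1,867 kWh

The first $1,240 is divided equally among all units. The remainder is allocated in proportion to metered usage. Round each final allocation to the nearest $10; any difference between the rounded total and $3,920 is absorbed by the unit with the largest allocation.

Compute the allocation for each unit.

$1,240 shared equally gives $310 per unit.
Remainder $2,680 by metered usage (total 6,387): Unit 5B 848.86 → $850; Unit 3A 172.04 → $170; Unit PH2 875.71 → $880; Unit 5A 783.40 → $780.
Totals: Unit 5B $310 + $850 = $1,160; Unit 3A $310 + $170 = $480; Unit PH2 $310 + $880 = $1,190; Unit 5A $310 + $780 = $1,090.

Unit 5B: $1,160 · Unit 3A: $480 · Unit PH2: $1,190 · Unit 5A: $1,090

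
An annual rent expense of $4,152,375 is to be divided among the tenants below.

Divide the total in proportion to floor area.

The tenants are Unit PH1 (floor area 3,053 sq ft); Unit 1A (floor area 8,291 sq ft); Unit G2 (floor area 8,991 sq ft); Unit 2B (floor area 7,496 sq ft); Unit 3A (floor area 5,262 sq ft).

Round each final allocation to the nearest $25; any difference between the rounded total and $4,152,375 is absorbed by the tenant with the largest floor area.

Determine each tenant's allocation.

Unit PH1: $383,075 · Unit 1A: $1,040,325 · Unit G2: $1,128,150 · Unit 2B: $940,575 · Unit 3A: $660,250

Total floor area = 3,053 + 8,291 + 8,991 + 7,496 + 5,262 = 33,093.
Unrounded shares: Unit PH1 383,078.02; Unit 1A 1,040,320.95; Unit G2 1,128,154.10; Unit 2B 940,567.58; Unit 3A 660,254.35.
Rounded to nearest $25: Unit PH1 $383,075; Unit 1A $1,040,325; Unit G2 $1,128,150; Unit 2B $940,575; Unit 3A $660,250. Sum = $4,152,375.
Rounded total matches; no reconciliation needed.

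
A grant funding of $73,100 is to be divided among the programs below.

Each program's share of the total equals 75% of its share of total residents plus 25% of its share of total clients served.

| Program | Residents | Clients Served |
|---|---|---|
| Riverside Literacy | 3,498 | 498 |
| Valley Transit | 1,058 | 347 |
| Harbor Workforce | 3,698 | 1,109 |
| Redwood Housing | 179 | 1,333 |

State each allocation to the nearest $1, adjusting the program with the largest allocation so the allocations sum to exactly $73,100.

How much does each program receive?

Residents total 8,433; clients served total 3,287.
Composite weights (75% residents + 25% clients served): Riverside Literacy 0.3490; Valley Transit 0.1205; Harbor Workforce 0.4132; Redwood Housing 0.1173.
Proportional shares: Riverside Literacy 25,510.13; Valley Transit 8,807.56; Harbor Workforce 30,207.40; Redwood Housing 8,574.91.
After rounding ($1): Riverside Literacy $25,510; Valley Transit $8,808; Harbor Workforce $30,207; Redwood Housing $8,575. Sum = $73,100.
Rounded total matches; no reconciliation needed.

Riverside Literacy: $25,510 · Valley Transit: $8,808 · Harbor Workforce: $30,207 · Redwood Housing: $8,575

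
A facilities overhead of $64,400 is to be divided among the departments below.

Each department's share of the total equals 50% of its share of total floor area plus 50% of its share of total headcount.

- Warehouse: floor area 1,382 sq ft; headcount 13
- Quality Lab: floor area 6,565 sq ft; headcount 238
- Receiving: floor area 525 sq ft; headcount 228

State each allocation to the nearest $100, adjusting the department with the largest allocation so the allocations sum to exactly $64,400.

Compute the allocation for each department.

Totals — floor area 8,472, headcount 479.
Composite weights (50% floor area + 50% headcount): Warehouse 0.0951; Quality Lab 0.6359; Receiving 0.2690.
Raw shares: Warehouse 6,126.55; Quality Lab 40,951.12; Receiving 17,322.33.
At nearest $100: Warehouse $6,100; Quality Lab $41,000; Receiving $17,300. Sum = $64,400.
Rounded total matches; no reconciliation needed.

Warehouse: $6,100 | Quality Lab: $41,000 | Receiving: $17,300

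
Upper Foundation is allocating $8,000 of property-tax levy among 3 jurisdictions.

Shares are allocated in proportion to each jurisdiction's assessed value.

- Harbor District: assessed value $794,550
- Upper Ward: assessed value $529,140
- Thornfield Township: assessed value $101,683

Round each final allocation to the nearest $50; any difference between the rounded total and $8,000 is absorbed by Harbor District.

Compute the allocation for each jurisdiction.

Combined assessed value = 1,425,373.
Proportional shares: Harbor District 794,550/1,425,373 × $8,000 = 4,459.46; Upper Ward 529,140/1,425,373 × $8,000 = 2,969.83; Thornfield Township 101,683/1,425,373 × $8,000 = 570.70.
After rounding ($50): Harbor District $4,450; Upper Ward $2,950; Thornfield Township $550. Sum = $7,950.
Difference $8,000 − $7,950 = +$50 applied to Harbor District: Harbor District becomes $4,500.

Harbor District: $4,500; Upper Ward: $2,950; Thornfield Township: $550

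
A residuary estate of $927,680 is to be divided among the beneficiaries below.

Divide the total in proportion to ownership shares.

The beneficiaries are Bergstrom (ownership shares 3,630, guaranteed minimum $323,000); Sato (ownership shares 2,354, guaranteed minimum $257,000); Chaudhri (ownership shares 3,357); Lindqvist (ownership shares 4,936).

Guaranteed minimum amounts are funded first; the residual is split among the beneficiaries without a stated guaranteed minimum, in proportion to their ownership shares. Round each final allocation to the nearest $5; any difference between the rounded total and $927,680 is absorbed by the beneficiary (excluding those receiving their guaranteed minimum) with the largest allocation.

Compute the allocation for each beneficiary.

Guaranteed amounts: Bergstrom $323,000; Sato $257,000. Balance $347,680.
Balance split over remaining ownership shares 8,293: Chaudhri 140,740.60 → $140,740; Lindqvist 206,939.40 → $206,940.

Bergstrom: $323,000; Sato: $257,000; Chaudhri: $140,740; Lindqvist: $206,940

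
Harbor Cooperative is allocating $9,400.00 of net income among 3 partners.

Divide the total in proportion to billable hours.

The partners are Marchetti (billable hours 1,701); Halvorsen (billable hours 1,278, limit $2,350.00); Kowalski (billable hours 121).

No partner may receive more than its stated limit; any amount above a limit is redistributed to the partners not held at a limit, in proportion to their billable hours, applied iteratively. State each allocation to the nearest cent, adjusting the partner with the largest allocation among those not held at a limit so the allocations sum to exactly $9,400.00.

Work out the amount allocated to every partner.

Total billable hours = 3,100.
Pro-rata shares before constraints: Marchetti 5,157.8710; Halvorsen 3,875.2258; Kowalski 366.9032.
Capped: Halvorsen ($2,350.00); balance $7,050.00 reallocated over remaining billable hours 1,822.
Shares after redistribution: Marchetti 6,581.8057 → $6,581.81; Kowalski 468.1943 → $468.19.

Marchetti: $6,581.81 | Halvorsen: $2,350.00 | Kowalski: $468.19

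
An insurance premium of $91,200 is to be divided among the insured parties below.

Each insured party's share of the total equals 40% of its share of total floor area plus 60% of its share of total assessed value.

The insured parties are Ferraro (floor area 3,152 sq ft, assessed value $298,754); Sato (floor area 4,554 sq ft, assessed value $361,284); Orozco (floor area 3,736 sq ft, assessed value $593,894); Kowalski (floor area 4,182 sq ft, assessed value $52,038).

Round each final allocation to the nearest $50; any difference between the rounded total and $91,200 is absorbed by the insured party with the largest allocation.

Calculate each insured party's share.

Totals — floor area 15,624, assessed value 1,305,970.
Composite weights (40% floor area + 60% assessed value): Ferraro 0.2180; Sato 0.2826; Orozco 0.3685; Kowalski 0.1310.
Pro-rata amounts: Ferraro 19,877.27; Sato 25,770.76; Orozco 33,607.17; Kowalski 11,944.81.
Rounded to nearest $50: Ferraro $19,900; Sato $25,750; Orozco $33,600; Kowalski $11,950. Sum = $91,200.
Sum already equals the total — no adjustment.

Ferraro: $19,900 | Sato: $25,750 | Orozco: $33,600 | Kowalski: $11,950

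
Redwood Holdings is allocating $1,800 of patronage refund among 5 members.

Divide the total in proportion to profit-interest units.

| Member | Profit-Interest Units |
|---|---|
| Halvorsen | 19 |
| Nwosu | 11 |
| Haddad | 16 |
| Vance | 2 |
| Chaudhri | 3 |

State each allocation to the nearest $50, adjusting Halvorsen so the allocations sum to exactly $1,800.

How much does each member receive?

Halvorsen: $700; Nwosu: $400; Haddad: $550; Vance: $50; Chaudhri: $100

Total profit-interest units = 51.
Raw shares: Halvorsen 19/51 × $1,800 = 670.59; Nwosu 11/51 × $1,800 = 388.24; Haddad 16/51 × $1,800 = 564.71; Vance 2/51 × $1,800 = 70.59; Chaudhri 3/51 × $1,800 = 105.88.
After rounding ($50): Halvorsen $650; Nwosu $400; Haddad $550; Vance $50; Chaudhri $100. Sum = $1,750.
Difference $1,800 − $1,750 = +$50 applied to Halvorsen: Halvorsen becomes $700.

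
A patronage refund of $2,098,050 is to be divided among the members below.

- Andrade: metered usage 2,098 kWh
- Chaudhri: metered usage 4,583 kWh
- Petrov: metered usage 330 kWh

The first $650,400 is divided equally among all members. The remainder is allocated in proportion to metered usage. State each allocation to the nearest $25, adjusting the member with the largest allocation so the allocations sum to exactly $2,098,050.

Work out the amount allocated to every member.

Andrade: $650,000 · Chaudhri: $1,163,100 · Petrov: $284,950

$650,400 shared equally gives $216,800 per member.
Remainder $1,447,650 by metered usage (total 7,011): Andrade 433,200.64 → $433,200; Chaudhri 946,310.08 → $946,300; Petrov 68,139.28 → $68,150.
Totals: Andrade $216,800 + $433,200 = $650,000; Chaudhri $216,800 + $946,300 = $1,163,100; Petrov $216,800 + $68,150 = $284,950.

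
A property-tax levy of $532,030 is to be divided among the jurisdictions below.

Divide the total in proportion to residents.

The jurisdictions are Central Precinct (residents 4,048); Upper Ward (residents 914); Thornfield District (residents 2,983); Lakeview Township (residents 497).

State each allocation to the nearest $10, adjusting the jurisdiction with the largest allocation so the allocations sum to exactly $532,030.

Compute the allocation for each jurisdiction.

Central Precinct: $255,120 | Upper Ward: $57,600 | Thornfield District: $187,990 | Lakeview Township: $31,320

Sum of residents: 8,442.
Raw shares: Central Precinct 4,048/8,442 × $532,030 = 255,112.23; Upper Ward 914/8,442 × $532,030 = 57,601.92; Thornfield District 2,983/8,442 × $532,030 = 187,994.02; Lakeview Township 497/8,442 × $532,030 = 31,321.83.
After rounding ($10): Central Precinct $255,110; Upper Ward $57,600; Thornfield District $187,990; Lakeview Township $31,320. Sum = $532,020.
Difference $532,030 − $532,020 = +$10 applied to largest allocation (Central Precinct): Central Precinct becomes $255,120.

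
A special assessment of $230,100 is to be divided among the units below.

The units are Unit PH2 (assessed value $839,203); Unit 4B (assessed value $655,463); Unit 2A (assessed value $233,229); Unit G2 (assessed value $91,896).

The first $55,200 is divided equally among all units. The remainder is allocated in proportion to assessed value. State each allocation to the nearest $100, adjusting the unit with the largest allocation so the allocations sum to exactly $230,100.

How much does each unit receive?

Unit PH2: $94,500 · Unit 4B: $76,800 · Unit 2A: $36,200 · Unit G2: $22,600

$55,200 shared equally gives $13,800 per unit.
Remainder $174,900 by assessed value (total 1,819,791): Unit PH2 80,655.75 → $80,700; Unit 4B 62,996.51 → $63,000; Unit 2A 22,415.62 → $22,400; Unit G2 8,832.12 → $8,800.
Totals: Unit PH2 $13,800 + $80,700 = $94,500; Unit 4B $13,800 + $63,000 = $76,800; Unit 2A $13,800 + $22,400 = $36,200; Unit G2 $13,800 + $8,800 = $22,600.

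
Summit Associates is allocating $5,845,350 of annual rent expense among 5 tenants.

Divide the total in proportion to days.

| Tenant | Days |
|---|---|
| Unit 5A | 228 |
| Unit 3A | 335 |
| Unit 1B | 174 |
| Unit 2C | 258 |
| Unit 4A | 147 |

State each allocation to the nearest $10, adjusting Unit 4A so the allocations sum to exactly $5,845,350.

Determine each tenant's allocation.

Combined days = 1,142.
Proportional shares: Unit 5A 228/1,142 × $5,845,350 = 1,167,022.59; Unit 3A 335/1,142 × $5,845,350 = 1,714,704.25; Unit 1B 174/1,142 × $5,845,350 = 890,622.50; Unit 2C 258/1,142 × $5,845,350 = 1,320,578.20; Unit 4A 147/1,142 × $5,845,350 = 752,422.46.
At nearest $10: Unit 5A $1,167,020; Unit 3A $1,714,700; Unit 1B $890,620; Unit 2C $1,320,580; Unit 4A $752,420. Sum = $5,845,340.
Difference $5,845,350 − $5,845,340 = +$10 applied to Unit 4A: Unit 4A becomes $752,430.

Unit 5A: $1,167,020 · Unit 3A: $1,714,700 · Unit 1B: $890,620 · Unit 2C: $1,320,580 · Unit 4A: $752,430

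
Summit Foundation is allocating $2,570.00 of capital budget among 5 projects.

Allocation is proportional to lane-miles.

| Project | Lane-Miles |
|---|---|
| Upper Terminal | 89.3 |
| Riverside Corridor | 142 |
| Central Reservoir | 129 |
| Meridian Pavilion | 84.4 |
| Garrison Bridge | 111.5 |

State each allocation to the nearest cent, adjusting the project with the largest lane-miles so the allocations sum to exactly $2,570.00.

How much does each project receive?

Upper Terminal: $412.62; Riverside Corridor: $656.14; Central Reservoir: $596.06; Meridian Pavilion: $389.98; Garrison Bridge: $515.20

Total lane-miles = 89.3 + 142 + 129 + 84.4 + 111.5 = 556.2.
Raw shares: Upper Terminal 412.6232; Riverside Corridor 656.1309; Central Reservoir 596.0626; Meridian Pavilion 389.9820; Garrison Bridge 515.2014.
At nearest cent: Upper Terminal $412.62; Riverside Corridor $656.13; Central Reservoir $596.06; Meridian Pavilion $389.98; Garrison Bridge $515.20. Sum = $2,569.99.
Difference $2,570.00 − $2,569.99 = +$0.01 applied to largest lane-miles (Riverside Corridor): Riverside Corridor becomes $656.14.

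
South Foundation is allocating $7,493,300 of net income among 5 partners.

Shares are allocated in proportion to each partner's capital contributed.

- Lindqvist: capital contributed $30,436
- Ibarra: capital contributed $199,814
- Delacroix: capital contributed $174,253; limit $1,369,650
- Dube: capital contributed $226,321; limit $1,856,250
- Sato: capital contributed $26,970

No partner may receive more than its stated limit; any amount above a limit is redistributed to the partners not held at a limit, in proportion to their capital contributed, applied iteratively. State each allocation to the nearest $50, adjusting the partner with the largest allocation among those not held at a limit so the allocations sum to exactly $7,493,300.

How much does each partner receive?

Total capital contributed = 657,794.
Proportional shares (ignoring caps): Lindqvist 346,713.53; Ibarra 2,276,193.22; Delacroix 1,985,013.55; Dube 2,578,149.31; Sato 307,230.38.
Cap binds for Delacroix ($1,369,650), Dube ($1,856,250); balance $4,267,400 reallocated over remaining capital contributed 257,220.
Shares after redistribution: Lindqvist 504,947.46 → $504,950; Ibarra 3,315,007.63 → $3,315,000; Sato 447,444.90 → $447,450.

Lindqvist: $504,950 · Ibarra: $3,315,000 · Delacroix: $1,369,650 · Dube: $1,856,250 · Sato: $447,450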